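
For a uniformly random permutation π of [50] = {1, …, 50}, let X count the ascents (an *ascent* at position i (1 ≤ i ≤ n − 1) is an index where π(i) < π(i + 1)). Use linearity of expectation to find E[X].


Write X = Σ X_I over i = 1, …, 49, with X_I the indicator of one ascent.
There are 49 indicators.
For each fixed i, the pair (π(i), π(i+1)) is a uniformly random ordered pair of distinct values from {1, …, 50}; by symmetry P[π(i) < π(i+1)] = 1/2.
By linearity: E[X] = 49 · (1/2) = (50 − 1) · (1/2) = 49/2 ≈ 24.50000.

E[X] = 49/2 = 24.50000.


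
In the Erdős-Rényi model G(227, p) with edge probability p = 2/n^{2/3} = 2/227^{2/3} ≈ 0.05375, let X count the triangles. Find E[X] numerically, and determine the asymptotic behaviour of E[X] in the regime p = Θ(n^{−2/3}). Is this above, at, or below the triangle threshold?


Number of potential triangles: C(227, 3) = 1923825.
Each occurs with probability p³ ≈ (0.05375)³ ≈ 1.552524e-04.
By linearity: E[X] = C(227, 3)·p³ ≈ 1923825 · 1.552524e-04 ≈ 298.6784.
Since α = 2/3 < 1, p = c/n^{2/3} ≫ 1/n is above the triangle threshold p ~ 1/n. Asymptotically E[X] ~ (c³/6)·n^{3(1−α)} = (2³/6)·n^{1} → ∞; triangles are abundant w.h.p.

E[X] ≈ 298.6784; in regime p = Θ(1/n^{2/3}) E[X] diverges (above the triangle threshold p ~ 1/n).


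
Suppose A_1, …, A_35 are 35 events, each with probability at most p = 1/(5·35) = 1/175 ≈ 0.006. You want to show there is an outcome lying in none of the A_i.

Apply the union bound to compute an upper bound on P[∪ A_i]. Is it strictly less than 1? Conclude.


Union bound: P[∪_{i=1}^{35} A_i] ≤ Σ_i P[A_i] ≤ 35·p = 35·(1/175) = 1/5.
Numerically: 1/5 ≈ 0.200.
Is 1/5 < 1? YES.
Since P[∪ A_i] ≤ 1/5 < 1, the complement has P[∩ A_i^c] ≥ 1 − 1/5 = 4/5 > 0, so some outcome avoids every A_i.

35·p = 1/5 ≈ 0.200; existence CERTIFIED by the union bound.


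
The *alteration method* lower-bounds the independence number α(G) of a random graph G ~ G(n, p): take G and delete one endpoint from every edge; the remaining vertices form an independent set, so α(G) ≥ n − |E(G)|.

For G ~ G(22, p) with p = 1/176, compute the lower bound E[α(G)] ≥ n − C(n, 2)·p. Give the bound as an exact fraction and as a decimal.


E[|E(G)|] = C(22, 2)·p = 231 · (1/176) = 21/16.
E[α(G)] ≥ n − E[|E(G)|] = 22 − 21/16 = 331/16.
Numerically: ≈ 20.6875.
(This is only a lower bound; the true E[α(G)] may be larger.)

E[α(G)] ≥ 331/16 ≈ 20.6875.


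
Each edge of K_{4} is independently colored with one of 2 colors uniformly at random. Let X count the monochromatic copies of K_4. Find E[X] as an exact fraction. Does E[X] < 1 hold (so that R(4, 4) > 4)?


E[X] = C(4, 4) · 2^{1 − 6} = 1 · 2^{−5} = 1/32.
As a reduced fraction: E[X] = 1/32 ≈ 0.0312500.
Is E[X] < 1? YES.
Since E[X] < 1, there exists a 2-coloring of K_{4} with no monochromatic K_4; hence R(4, 4) > 4.

E[X] = 1/32 ≈ 0.0312500; E[X] < 1, so R(4, 4) > 4.


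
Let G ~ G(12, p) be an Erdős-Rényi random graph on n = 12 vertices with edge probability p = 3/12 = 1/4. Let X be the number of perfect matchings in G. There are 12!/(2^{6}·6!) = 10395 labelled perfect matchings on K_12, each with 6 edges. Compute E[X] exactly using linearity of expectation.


K_12 has 12!/(2^{6}·6!) = 10395 labelled perfect matchings.
For each such perfect matching H, let X_H = 1 if all 6 edges of H are present in G. Then P[X_H = 1] = p^{6} = (1/4)^{6} = 1/4096.
Summing the indicators: E[X] = Σ_H E[X_H] = 10395 · p^{6} = 10395 · 1/4096 = 10395/4096.
Numerically: E[X] ≈ 2.54.

E[X] = 10395 · (1/4)^{6} = 10395/4096 ≈ 2.54.


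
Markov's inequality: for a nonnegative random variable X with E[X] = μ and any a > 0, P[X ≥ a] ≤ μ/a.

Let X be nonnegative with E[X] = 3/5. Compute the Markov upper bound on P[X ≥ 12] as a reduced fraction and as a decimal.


μ = E[X] = 3/5, a = 12.
Markov: P[X ≥ 12] ≤ μ/a = (3/5)/12 = 1/20.
Numerically: ≈ 0.050.
(Since a = 12 > μ = 0.600, the bound 1/20 is < 1 and informative.)

P[X ≥ 12] ≤ 1/20 ≈ 0.050.


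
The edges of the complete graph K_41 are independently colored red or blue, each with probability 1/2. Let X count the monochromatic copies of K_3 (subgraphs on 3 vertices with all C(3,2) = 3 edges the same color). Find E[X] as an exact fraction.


Let X = Σ_S X_S over the C(41, 3) = 10660 subsets S of size 3, where X_S = 1 if the K_3 on S is monochromatic.
For a fixed S, the K_3 on S has C(3, 2) = 3 edges. P[all 3 edges red] = (1/2)^3, and likewise for blue, so P[monochromatic] = 2·(1/2)^3 = 2^{1 − 3} = 1/4.
By linearity of expectation: E[X] = C(41, 3) · 2^{1 − 3} = 10660 · 1/4 = 2665.
Numerically: E[X] ≈ 2665.000000.

E[X] = C(41,3)·2^(1−C(3,2)) = 2665 ≈ 2665.000000.


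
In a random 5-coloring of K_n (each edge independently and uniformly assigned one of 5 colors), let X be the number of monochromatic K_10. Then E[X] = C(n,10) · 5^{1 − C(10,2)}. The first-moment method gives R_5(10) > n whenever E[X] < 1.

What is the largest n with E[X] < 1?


We need C(n, 10) · 5^{1 − 45} < 1, i.e. C(n, 10) < 5^{45 − 1} = 5684341886080801486968994140625.
Check values of n near the boundary:
  n = 5388: C(5388, 10) = 5634865093375880654852250419586; 5634865093375880654852250419586 < 5684341886080801486968994140625? YES
  n = 5389: C(5389, 10) = 5645340767466558997768874792926; 5645340767466558997768874792926 < 5684341886080801486968994140625? YES
  n = 5390: C(5390, 10) = 5655833965919099070255434039753; 5655833965919099070255434039753 < 5684341886080801486968994140625? YES
  n = 5391: C(5391, 10) = 5666344714787188828795213697883; 5666344714787188828795213697883 < 5684341886080801486968994140625? YES
  n = 5392: C(5392, 10) = 5676873040158402483252283957448; 5676873040158402483252283957448 < 5684341886080801486968994140625? YES
  n = 5393: C(5393, 10) = 5687418968154238267170642278008; 5687418968154238267170642278008 < 5684341886080801486968994140625? NO
  n = 5394: C(5394, 10) = 5697982524930156243149785372878; 5697982524930156243149785372878 < 5684341886080801486968994140625? NO
  n = 5395: C(5395, 10) = 5708563736675616143322765475706; 5708563736675616143322765475706 < 5684341886080801486968994140625? NO
The largest n with C(n, 10) < 5684341886080801486968994140625 is n = 5392 (where E[X] = 5676873040158402483252283957448/5684341886080801486968994140625 ≈ 0.998686). Hence R_5(10) > 5392, i.e. R_5(10) ≥ 5393.

Largest n = 5392; hence R_5(10) > 5392.


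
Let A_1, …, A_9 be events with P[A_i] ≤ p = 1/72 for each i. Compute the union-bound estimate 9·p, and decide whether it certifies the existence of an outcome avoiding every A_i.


Union bound: P[∪_{i=1}^{9} A_i] ≤ Σ_i P[A_i] ≤ 9·p = 9·(1/72) = 1/8.
Numerically: 1/8 ≈ 0.125.
Is 1/8 < 1? YES.
Since P[∪ A_i] ≤ 1/8 < 1, the complement has P[∩ A_i^c] ≥ 1 − 1/8 = 7/8 > 0, so some outcome avoids every A_i.

9·p = 1/8 ≈ 0.125; existence CERTIFIED by the union bound.


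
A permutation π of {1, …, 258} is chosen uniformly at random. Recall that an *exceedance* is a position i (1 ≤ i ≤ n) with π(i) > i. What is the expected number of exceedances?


Write X = Σ_{i=1}^{258} X_i, where X_i = 1_{π(i) > i}.
For each fixed i, π(i) is uniform over {1, …, 258} (marginal of a uniform permutation), so P[π(i) > i] = (n − i)/n. Summing: Σ_{i=1}^{258} (n − i)/n = (0 + 1 + … + 257)/258 = 258(258 − 1)/(2·258) = (258 − 1)/2.
Hence E[X] = Σ_{i=1}^{258} (258 − i)/258 = 257/2 ≈ 128.500.

E[X] = 257/2 = 128.500.


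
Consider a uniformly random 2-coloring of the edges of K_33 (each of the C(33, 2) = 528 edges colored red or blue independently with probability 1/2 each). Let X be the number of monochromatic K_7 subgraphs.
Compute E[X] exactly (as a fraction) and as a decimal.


Let X = Σ_S X_S over the C(33, 7) = 4272048 subsets S of size 7, where X_S = 1 if the K_7 on S is monochromatic.
For a fixed S, the K_7 on S has C(7, 2) = 21 edges. P[all 21 edges red] = (1/2)^21, and likewise for blue, so P[monochromatic] = 2·(1/2)^21 = 2^{1 − 21} = 1/1048576.
By linearity: E[X] = C(33, 7) · 2^{1 − 21} = 4272048 · 1/1048576 = 267003/65536.
Numerically: E[X] ≈ 4.0741.

E[X] = C(33,7)·2^(1−C(7,2)) = 267003/65536 ≈ 4.0741.


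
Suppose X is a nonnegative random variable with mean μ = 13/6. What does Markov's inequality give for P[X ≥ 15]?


μ = E[X] = 13/6, a = 15.
Markov: P[X ≥ 15] ≤ μ/a = (13/6)/15 = 13/90.
Numerically: ≈ 0.1444.
(Since a = 15 > μ = 2.1667, the bound 13/90 is < 1 and informative.)

P[X ≥ 15] ≤ 13/90 ≈ 0.1444.


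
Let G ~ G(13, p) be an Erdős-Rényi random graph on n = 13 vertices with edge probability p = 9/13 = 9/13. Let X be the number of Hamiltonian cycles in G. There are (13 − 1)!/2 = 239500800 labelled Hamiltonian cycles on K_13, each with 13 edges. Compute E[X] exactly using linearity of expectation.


K_13 has (13 − 1)!/2 = 239500800 labelled Hamiltonian cycles.
For each such Hamiltonian cycle H, let X_H = 1 if all 13 edges of H are present in G. Then P[X_H = 1] = p^{13} = (9/13)^{13} = 2541865828329/302875106592253.
By linearity: E[X] = Σ_H E[X_H] = 239500800 · p^{13} = 239500800 · 2541865828329/302875106592253 = 608778899377458163200/302875106592253.
Numerically: E[X] ≈ 2.01e+06.

E[X] = 239500800 · (9/13)^{13} = 608778899377458163200/302875106592253 ≈ 2.01e+06.


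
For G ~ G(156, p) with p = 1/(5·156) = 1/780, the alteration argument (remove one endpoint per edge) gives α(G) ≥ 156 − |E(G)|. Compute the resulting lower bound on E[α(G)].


E[|E(G)|] = C(156, 2)·p = 12090 · (1/780) = 31/2.
E[α(G)] ≥ n − E[|E(G)|] = 156 − 31/2 = 281/2.
Numerically: ≈ 140.50000.
(This is only a lower bound; the true E[α(G)] may be larger.)

E[α(G)] ≥ 281/2 ≈ 140.50000.


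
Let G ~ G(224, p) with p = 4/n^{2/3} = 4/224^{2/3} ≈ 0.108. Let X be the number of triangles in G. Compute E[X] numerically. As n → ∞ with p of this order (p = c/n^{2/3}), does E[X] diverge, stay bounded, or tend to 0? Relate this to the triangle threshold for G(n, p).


Number of potential triangles: C(224, 3) = 1848224.
Each occurs with probability p³ ≈ (0.108)³ ≈ 1.27551e-03.
By linearity: E[X] = C(224, 3)·p³ ≈ 1848224 · 1.27551e-03 ≈ 2357.429.
Since α = 2/3 < 1, p = c/n^{2/3} ≫ 1/n is above the triangle threshold p ~ 1/n. Asymptotically E[X] ~ (c³/6)·n^{3(1−α)} = (4³/6)·n^{1} → ∞; triangles are abundant w.h.p.

E[X] ≈ 2357.429; in regime p = Θ(1/n^{2/3}) E[X] diverges (above the triangle threshold p ~ 1/n).


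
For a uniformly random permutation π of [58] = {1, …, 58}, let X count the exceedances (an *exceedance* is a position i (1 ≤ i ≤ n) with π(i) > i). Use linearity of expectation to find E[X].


Write X = Σ_{i=1}^{58} X_i, where X_i = 1_{π(i) > i}.
For each fixed i, π(i) is uniform over {1, …, 58} (marginal of a uniform permutation), so P[π(i) > i] = (n − i)/n. Summing: Σ_{i=1}^{58} (n − i)/n = (0 + 1 + … + 57)/58 = 58(58 − 1)/(2·58) = (58 − 1)/2.
Hence E[X] = Σ_{i=1}^{58} (58 − i)/58 = 57/2 ≈ 28.500.

E[X] = 57/2 = 28.500.


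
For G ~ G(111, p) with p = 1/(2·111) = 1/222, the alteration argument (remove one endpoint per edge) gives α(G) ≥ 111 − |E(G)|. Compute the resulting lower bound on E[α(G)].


E[|E(G)|] = C(111, 2)·p = 6105 · (1/222) = 55/2.
E[α(G)] ≥ n − E[|E(G)|] = 111 − 55/2 = 167/2.
Numerically: ≈ 83.500.
(This is only a lower bound; the true E[α(G)] may be larger.)

E[α(G)] ≥ 167/2 ≈ 83.500.


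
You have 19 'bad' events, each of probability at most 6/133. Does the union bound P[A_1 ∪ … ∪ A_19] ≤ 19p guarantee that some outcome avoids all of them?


Union bound: P[∪_{i=1}^{19} A_i] ≤ Σ_i P[A_i] ≤ 19·p = 19·(6/133) = 6/7.
Numerically: 6/7 ≈ 0.857.
Is 6/7 < 1? YES.
Since P[∪ A_i] ≤ 6/7 < 1, the complement has P[∩ A_i^c] ≥ 1 − 6/7 = 1/7 > 0, so some outcome avoids every A_i.

19·p = 6/7 ≈ 0.857; existence CERTIFIED by the union bound.


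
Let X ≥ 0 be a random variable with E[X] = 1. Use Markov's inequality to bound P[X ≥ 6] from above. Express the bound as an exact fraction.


μ = E[X] = 1, a = 6.
Markov: P[X ≥ 6] ≤ μ/a = (1)/6 = 1/6.
Numerically: ≈ 0.166667.
(Since a = 6 > μ = 1.000000, the bound 1/6 is < 1 and informative.)

P[X ≥ 6] ≤ 1/6 ≈ 0.166667.


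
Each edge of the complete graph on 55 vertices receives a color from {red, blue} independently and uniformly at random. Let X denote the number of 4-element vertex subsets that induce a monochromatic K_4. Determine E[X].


Let X = Σ_S X_S over the C(55, 4) = 341055 subsets S of size 4, where X_S = 1 if the K_4 on S is monochromatic.
For a fixed S, the K_4 on S has C(4, 2) = 6 edges. P[all 6 edges red] = (1/2)^6, and likewise for blue, so P[monochromatic] = 2·(1/2)^6 = 2^{1 − 6} = 1/32.
Summing: E[X] = C(55, 4) · 2^{1 − 6} = 341055 · 1/32 = 341055/32.
Numerically: E[X] ≈ 10657.9688.

E[X] = C(55,4)·2^(1−C(4,2)) = 341055/32 ≈ 10657.9688.


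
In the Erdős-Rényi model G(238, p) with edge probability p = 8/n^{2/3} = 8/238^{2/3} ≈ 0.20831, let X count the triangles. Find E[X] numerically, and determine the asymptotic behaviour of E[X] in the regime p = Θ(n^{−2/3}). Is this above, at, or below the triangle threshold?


Number of potential triangles: C(238, 3) = 2218636.
Each occurs with probability p³ ≈ (0.20831)³ ≈ 9.0389097e-03.
By linearity: E[X] = C(238, 3)·p³ ≈ 2218636 · 9.0389097e-03 ≈ 20054.05042.
Since α = 2/3 < 1, p = c/n^{2/3} ≫ 1/n is above the triangle threshold p ~ 1/n. Asymptotically E[X] ~ (c³/6)·n^{3(1−α)} = (8³/6)·n^{1} → ∞; triangles are abundant w.h.p.

E[X] ≈ 20054.05042; in regime p = Θ(1/n^{2/3}) E[X] diverges (above the triangle threshold p ~ 1/n).


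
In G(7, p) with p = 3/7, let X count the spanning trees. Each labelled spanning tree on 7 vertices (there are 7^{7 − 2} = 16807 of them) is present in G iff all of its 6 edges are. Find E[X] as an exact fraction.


K_7 has 7^{7 − 2} = 16807 labelled spanning trees.
For each such spanning tree H, let X_H = 1 if all 6 edges of H are present in G. Then P[X_H = 1] = p^{6} = (3/7)^{6} = 729/117649.
Summing the indicators: E[X] = Σ_H E[X_H] = 16807 · p^{6} = 16807 · 729/117649 = 729/7.
Numerically: E[X] ≈ 104.

E[X] = 16807 · (3/7)^{6} = 729/7 ≈ 104.


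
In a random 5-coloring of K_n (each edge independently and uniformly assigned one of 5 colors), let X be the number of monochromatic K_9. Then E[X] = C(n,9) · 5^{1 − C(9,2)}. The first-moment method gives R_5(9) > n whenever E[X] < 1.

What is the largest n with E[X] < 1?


We need C(n, 9) · 5^{1 − 36} < 1, i.e. C(n, 9) < 5^{36 − 1} = 2910383045673370361328125.
Check values of n near the boundary:
  n = 2168: C(2168, 9) = 2867804175977929537095120; 2867804175977929537095120 < 2910383045673370361328125? YES
  n = 2169: C(2169, 9) = 2879753360044504243499683; 2879753360044504243499683 < 2910383045673370361328125? YES
  n = 2170: C(2170, 9) = 2891746779868845075610510; 2891746779868845075610510 < 2910383045673370361328125? YES
  n = 2171: C(2171, 9) = 2903784578674959601827205; 2903784578674959601827205 < 2910383045673370361328125? YES
  n = 2172: C(2172, 9) = 2915866900084148060642020; 2915866900084148060642020 < 2910383045673370361328125? NO
  n = 2173: C(2173, 9) = 2927993888115921319674265; 2927993888115921319674265 < 2910383045673370361328125? NO
The largest n with C(n, 9) < 2910383045673370361328125 is n = 2171 (where E[X] = 580756915734991920365441/582076609134674072265625 ≈ 0.9977328). Hence R_5(9) > 2171, i.e. R_5(9) ≥ 2172.

Largest n = 2171; hence R_5(9) > 2171.


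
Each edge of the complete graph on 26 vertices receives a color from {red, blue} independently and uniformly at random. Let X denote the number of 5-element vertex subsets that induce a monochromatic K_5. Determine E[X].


Let X = Σ_S X_S over the C(26, 5) = 65780 subsets S of size 5, where X_S = 1 if the K_5 on S is monochromatic.
For a fixed S, the K_5 on S has C(5, 2) = 10 edges. P[all 10 edges red] = (1/2)^10, and likewise for blue, so P[monochromatic] = 2·(1/2)^10 = 2^{1 − 10} = 1/512.
By linearity of expectation: E[X] = C(26, 5) · 2^{1 − 10} = 65780 · 1/512 = 16445/128.
Numerically: E[X] ≈ 128.47656.

E[X] = C(26,5)·2^(1−C(5,2)) = 16445/128 ≈ 128.47656.


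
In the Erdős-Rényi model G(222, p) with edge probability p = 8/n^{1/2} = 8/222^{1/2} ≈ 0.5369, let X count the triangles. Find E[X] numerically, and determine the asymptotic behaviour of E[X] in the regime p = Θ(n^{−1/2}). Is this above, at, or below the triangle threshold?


Number of potential triangles: C(222, 3) = 1798940.
Each occurs with probability p³ ≈ (0.5369)³ ≈ 1.547891e-01.
By linearity: E[X] = C(222, 3)·p³ ≈ 1798940 · 1.547891e-01 ≈ 278456.3832.
Since α = 1/2 < 1, p = c/n^{1/2} ≫ 1/n is above the triangle threshold p ~ 1/n. Asymptotically E[X] ~ (c³/6)·n^{3(1−α)} = (8³/6)·n^{1.5} → ∞; triangles are abundant w.h.p.

E[X] ≈ 278456.3832; in regime p = Θ(1/n^{1/2}) E[X] diverges (above the triangle threshold p ~ 1/n).


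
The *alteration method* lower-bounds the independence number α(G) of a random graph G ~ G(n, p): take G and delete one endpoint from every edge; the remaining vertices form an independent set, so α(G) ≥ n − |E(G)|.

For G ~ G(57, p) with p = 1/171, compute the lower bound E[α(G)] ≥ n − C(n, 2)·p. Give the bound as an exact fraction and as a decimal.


E[|E(G)|] = C(57, 2)·p = 1596 · (1/171) = 28/3.
E[α(G)] ≥ n − E[|E(G)|] = 57 − 28/3 = 143/3.
Numerically: ≈ 47.667.
(This is only a lower bound; the true E[α(G)] may be larger.)

E[α(G)] ≥ 143/3 ≈ 47.667.


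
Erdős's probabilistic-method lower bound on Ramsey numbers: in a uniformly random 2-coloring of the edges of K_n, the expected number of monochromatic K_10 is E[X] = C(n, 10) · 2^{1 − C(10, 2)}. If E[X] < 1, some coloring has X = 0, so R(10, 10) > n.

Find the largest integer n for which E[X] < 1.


We need C(n, 10) · 2^{1 − 45} < 1, i.e. C(n, 10) < 2^{45 − 1} = 17592186044416.
Check values of n near the boundary:
  n = 99: C(99, 10) = 15579278510796; 15579278510796 < 17592186044416? YES
  n = 100: C(100, 10) = 17310309456440; 17310309456440 < 17592186044416? YES
  n = 101: C(101, 10) = 19212541264840; 19212541264840 < 17592186044416? NO
  n = 102: C(102, 10) = 21300860967540; 21300860967540 < 17592186044416? NO
  n = 103: C(103, 10) = 23591276125340; 23591276125340 < 17592186044416? NO
The largest n with C(n, 10) < 17592186044416 is n = 100 (where E[X] = 2163788682055/2199023255552 ≈ 0.9839772). Hence R(10, 10) > 100, i.e. R(10, 10) ≥ 101.

Largest n = 100; hence R(10, 10) > 100.


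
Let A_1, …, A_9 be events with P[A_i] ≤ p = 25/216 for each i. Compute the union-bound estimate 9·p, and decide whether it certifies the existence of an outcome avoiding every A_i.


Union bound: P[∪_{i=1}^{9} A_i] ≤ Σ_i P[A_i] ≤ 9·p = 9·(25/216) = 25/24.
Numerically: 25/24 ≈ 1.0416667.
Is 25/24 < 1? NO.
Since the bound 25/24 is ≥ 1, the union bound is uninformative here; it does NOT by itself certify existence.

9·p = 25/24 ≈ 1.0416667; existence NOT certified by the union bound.


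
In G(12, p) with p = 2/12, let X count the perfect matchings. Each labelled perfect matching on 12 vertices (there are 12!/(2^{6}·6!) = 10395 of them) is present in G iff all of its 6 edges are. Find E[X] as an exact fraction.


K_12 has 12!/(2^{6}·6!) = 10395 labelled perfect matchings.
For each such perfect matching H, let X_H = 1 if all 6 edges of H are present in G. Then P[X_H = 1] = p^{6} = (1/6)^{6} = 1/46656.
By linearity of expectation: E[X] = Σ_H E[X_H] = 10395 · p^{6} = 10395 · 1/46656 = 385/1728.
Numerically: E[X] ≈ 0.222801.

E[X] = 10395 · (1/6)^{6} = 385/1728 ≈ 0.222801.


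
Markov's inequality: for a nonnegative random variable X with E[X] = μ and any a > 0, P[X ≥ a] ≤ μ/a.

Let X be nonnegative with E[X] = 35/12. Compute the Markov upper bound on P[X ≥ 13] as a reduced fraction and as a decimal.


μ = E[X] = 35/12, a = 13.
Markov: P[X ≥ 13] ≤ μ/a = (35/12)/13 = 35/156.
Numerically: ≈ 0.22436.
(Since a = 13 > μ = 2.91667, the bound 35/156 is < 1 and informative.)

P[X ≥ 13] ≤ 35/156 ≈ 0.22436.


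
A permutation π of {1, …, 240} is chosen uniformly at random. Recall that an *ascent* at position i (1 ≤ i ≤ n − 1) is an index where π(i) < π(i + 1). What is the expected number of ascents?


Write X = Σ X_I over i = 1, …, 239, with X_I the indicator of one ascent.
There are 239 indicators.
For each fixed i, the pair (π(i), π(i+1)) is a uniformly random ordered pair of distinct values from {1, …, 240}; by symmetry P[π(i) < π(i+1)] = 1/2.
By linearity: E[X] = 239 · (1/2) = (240 − 1) · (1/2) = 239/2 ≈ 119.500000.

E[X] = 239/2 = 119.500000.


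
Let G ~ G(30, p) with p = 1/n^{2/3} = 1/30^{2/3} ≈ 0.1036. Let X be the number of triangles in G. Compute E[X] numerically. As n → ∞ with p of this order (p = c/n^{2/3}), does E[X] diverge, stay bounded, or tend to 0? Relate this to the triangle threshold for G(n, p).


Number of potential triangles: C(30, 3) = 4060.
Each occurs with probability p³ ≈ (0.1036)³ ≈ 1.111111e-03.
By linearity: E[X] = C(30, 3)·p³ ≈ 4060 · 1.111111e-03 ≈ 4.5111.
Since α = 2/3 < 1, p = c/n^{2/3} ≫ 1/n is above the triangle threshold p ~ 1/n. Asymptotically E[X] ~ (c³/6)·n^{3(1−α)} = (1³/6)·n^{1} → ∞; triangles are abundant w.h.p.

E[X] ≈ 4.5111; in regime p = Θ(1/n^{2/3}) E[X] diverges (above the triangle threshold p ~ 1/n).


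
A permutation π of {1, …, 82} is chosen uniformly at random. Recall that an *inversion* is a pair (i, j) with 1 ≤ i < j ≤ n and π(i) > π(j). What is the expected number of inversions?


Write X = Σ X_I over the C(82, 2) = 3321 pairs i < j, with X_I the indicator of one inversion.
There are 3321 indicators.
For each fixed pair i < j, the values π(i) and π(j) are two distinct elements of {1, …, 82} in uniformly random order; by symmetry P[π(i) > π(j)] = 1/2.
By linearity: E[X] = 3321 · (1/2) = C(82, 2) · (1/2) = 3321/2 = 3321/2 ≈ 1660.5000.

E[X] = 3321/2 = 1660.5000.


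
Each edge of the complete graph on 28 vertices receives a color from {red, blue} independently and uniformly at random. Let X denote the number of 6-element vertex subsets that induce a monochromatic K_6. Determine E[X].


Let X = Σ_S X_S over the C(28, 6) = 376740 subsets S of size 6, where X_S = 1 if the K_6 on S is monochromatic.
For a fixed S, the K_6 on S has C(6, 2) = 15 edges. P[all 15 edges red] = (1/2)^15, and likewise for blue, so P[monochromatic] = 2·(1/2)^15 = 2^{1 − 15} = 1/16384.
By linearity: E[X] = C(28, 6) · 2^{1 − 15} = 376740 · 1/16384 = 94185/4096.
Numerically: E[X] ≈ 22.994.

E[X] = C(28,6)·2^(1−C(6,2)) = 94185/4096 ≈ 22.994.


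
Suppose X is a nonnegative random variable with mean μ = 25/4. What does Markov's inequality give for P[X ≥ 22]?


μ = E[X] = 25/4, a = 22.
Markov: P[X ≥ 22] ≤ μ/a = (25/4)/22 = 25/88.
Numerically: ≈ 0.28409.
(Since a = 22 > μ = 6.25000, the bound 25/88 is < 1 and informative.)

P[X ≥ 22] ≤ 25/88 ≈ 0.28409.


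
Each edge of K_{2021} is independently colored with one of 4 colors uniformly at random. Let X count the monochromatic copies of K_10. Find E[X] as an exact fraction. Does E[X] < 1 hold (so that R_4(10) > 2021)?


E[X] = C(2021, 10) · 4^{1 − 45} = 306347841644770462864800616 · 4^{−44} = 306347841644770462864800616/309485009821345068724781056.
As a reduced fraction: E[X] = 38293480205596307858100077/38685626227668133590597632 ≈ 0.990.
Is E[X] < 1? YES.
Since E[X] < 1, there exists a 4-coloring of K_{2021} with no monochromatic K_10; hence R_4(10) > 2021.

E[X] = 38293480205596307858100077/38685626227668133590597632 ≈ 0.990; E[X] < 1, so R_4(10) > 2021.


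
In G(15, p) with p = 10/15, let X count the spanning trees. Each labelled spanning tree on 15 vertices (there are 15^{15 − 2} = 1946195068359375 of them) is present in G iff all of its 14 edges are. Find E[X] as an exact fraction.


K_15 has 15^{15 − 2} = 1946195068359375 labelled spanning trees.
For each such spanning tree H, let X_H = 1 if all 14 edges of H are present in G. Then P[X_H = 1] = p^{14} = (2/3)^{14} = 16384/4782969.
By linearity: E[X] = Σ_H E[X_H] = 1946195068359375 · p^{14} = 1946195068359375 · 16384/4782969 = 20000000000000/3.
Numerically: E[X] ≈ 6.667e+12.

E[X] = 1946195068359375 · (2/3)^{14} = 20000000000000/3 ≈ 6.667e+12.


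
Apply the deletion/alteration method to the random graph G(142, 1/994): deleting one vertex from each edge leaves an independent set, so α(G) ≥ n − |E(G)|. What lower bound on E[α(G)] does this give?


E[|E(G)|] = C(142, 2)·p = 10011 · (1/994) = 141/14.
E[α(G)] ≥ n − E[|E(G)|] = 142 − 141/14 = 1847/14.
Numerically: ≈ 131.92857.
(This is only a lower bound; the true E[α(G)] may be larger.)

E[α(G)] ≥ 1847/14 ≈ 131.92857.


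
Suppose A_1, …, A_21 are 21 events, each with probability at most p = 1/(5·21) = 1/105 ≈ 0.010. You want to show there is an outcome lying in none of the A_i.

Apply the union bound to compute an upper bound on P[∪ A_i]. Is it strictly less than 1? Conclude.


Union bound: P[∪_{i=1}^{21} A_i] ≤ Σ_i P[A_i] ≤ 21·p = 21·(1/105) = 1/5.
Numerically: 1/5 ≈ 0.200.
Is 1/5 < 1? YES.
Since P[∪ A_i] ≤ 1/5 < 1, the complement has P[∩ A_i^c] ≥ 1 − 1/5 = 4/5 > 0, so some outcome avoids every A_i.

21·p = 1/5 ≈ 0.200; existence CERTIFIED by the union bound.


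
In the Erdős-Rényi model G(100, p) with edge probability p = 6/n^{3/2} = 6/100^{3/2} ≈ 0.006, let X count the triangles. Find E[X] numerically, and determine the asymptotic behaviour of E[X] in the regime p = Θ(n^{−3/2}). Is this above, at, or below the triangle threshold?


Number of potential triangles: C(100, 3) = 161700.
Each occurs with probability p³ ≈ (0.006)³ ≈ 2.1600000e-07.
By linearity: E[X] = C(100, 3)·p³ ≈ 161700 · 2.1600000e-07 ≈ 0.03493.
Since α = 3/2 > 1, p = c/n^{3/2} = o(1/n) is below the triangle threshold p ~ 1/n. Asymptotically E[X] ~ (c³/6)·n^{3(1−α)} = (6³/6)·n^{-1.5} → 0, so by Markov's inequality G has no triangles w.h.p.

E[X] ≈ 0.03493; in regime p = Θ(1/n^{3/2}) E[X] tends to 0 (below the triangle threshold p ~ 1/n).


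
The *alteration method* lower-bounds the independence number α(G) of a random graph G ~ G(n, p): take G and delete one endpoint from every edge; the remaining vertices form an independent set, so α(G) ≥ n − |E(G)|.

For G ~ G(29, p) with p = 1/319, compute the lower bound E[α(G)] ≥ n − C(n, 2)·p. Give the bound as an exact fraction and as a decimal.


E[|E(G)|] = C(29, 2)·p = 406 · (1/319) = 14/11.
E[α(G)] ≥ n − E[|E(G)|] = 29 − 14/11 = 305/11.
Numerically: ≈ 27.72727.
(This is only a lower bound; the true E[α(G)] may be larger.)

E[α(G)] ≥ 305/11 ≈ 27.72727.


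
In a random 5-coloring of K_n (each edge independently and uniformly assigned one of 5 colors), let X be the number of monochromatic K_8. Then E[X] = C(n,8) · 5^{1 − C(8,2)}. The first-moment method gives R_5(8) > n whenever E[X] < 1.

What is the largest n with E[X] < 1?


We need C(n, 8) · 5^{1 − 28} < 1, i.e. C(n, 8) < 5^{28 − 1} = 7450580596923828125.
Check values of n near the boundary:
  n = 859: C(859, 8) = 7115855595170747139; 7115855595170747139 < 7450580596923828125? YES
  n = 860: C(860, 8) = 7182671140665308145; 7182671140665308145 < 7450580596923828125? YES
  n = 861: C(861, 8) = 7250034996615275865; 7250034996615275865 < 7450580596923828125? YES
  n = 862: C(862, 8) = 7317951015318931845; 7317951015318931845 < 7450580596923828125? YES
  n = 863: C(863, 8) = 7386423071602617757; 7386423071602617757 < 7450580596923828125? YES
  n = 864: C(864, 8) = 7455455062926006708; 7455455062926006708 < 7450580596923828125? NO
The largest n with C(n, 8) < 7450580596923828125 is n = 863 (where E[X] = 7386423071602617757/7450580596923828125 ≈ 0.99139). Hence R_5(8) > 863, i.e. R_5(8) ≥ 864.

Largest n = 863; hence R_5(8) > 863.


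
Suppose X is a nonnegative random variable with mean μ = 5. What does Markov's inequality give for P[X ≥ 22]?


μ = E[X] = 5, a = 22.
Markov: P[X ≥ 22] ≤ μ/a = (5)/22 = 5/22.
Numerically: ≈ 0.227.
(Since a = 22 > μ = 5.000, the bound 5/22 is < 1 and informative.)

P[X ≥ 22] ≤ 5/22 ≈ 0.227.


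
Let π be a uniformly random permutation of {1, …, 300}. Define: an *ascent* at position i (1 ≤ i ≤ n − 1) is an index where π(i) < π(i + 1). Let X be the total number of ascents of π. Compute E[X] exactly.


Write X = Σ X_I over i = 1, …, 299, with X_I the indicator of one ascent.
There are 299 indicators.
For each fixed i, the pair (π(i), π(i+1)) is a uniformly random ordered pair of distinct values from {1, …, 300}; by symmetry P[π(i) < π(i+1)] = 1/2.
By linearity: E[X] = 299 · (1/2) = (300 − 1) · (1/2) = 299/2 ≈ 149.5000.

E[X] = 299/2 = 149.5000.


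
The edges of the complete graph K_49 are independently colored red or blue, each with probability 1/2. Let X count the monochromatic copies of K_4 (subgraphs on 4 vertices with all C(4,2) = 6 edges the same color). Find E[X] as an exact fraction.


Let X = Σ_S X_S over the C(49, 4) = 211876 subsets S of size 4, where X_S = 1 if the K_4 on S is monochromatic.
For a fixed S, the K_4 on S has C(4, 2) = 6 edges. P[all 6 edges red] = (1/2)^6, and likewise for blue, so P[monochromatic] = 2·(1/2)^6 = 2^{1 − 6} = 1/32.
By linearity: E[X] = C(49, 4) · 2^{1 − 6} = 211876 · 1/32 = 52969/8.
Numerically: E[X] ≈ 6621.125000.

E[X] = C(49,4)·2^(1−C(4,2)) = 52969/8 ≈ 6621.125000.


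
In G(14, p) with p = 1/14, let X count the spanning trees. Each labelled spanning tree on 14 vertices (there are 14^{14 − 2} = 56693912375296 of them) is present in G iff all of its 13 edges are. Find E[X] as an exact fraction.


K_14 has 14^{14 − 2} = 56693912375296 labelled spanning trees.
For each such spanning tree H, let X_H = 1 if all 13 edges of H are present in G. Then P[X_H = 1] = p^{13} = (1/14)^{13} = 1/793714773254144.
Summing the indicators: E[X] = Σ_H E[X_H] = 56693912375296 · p^{13} = 56693912375296 · 1/793714773254144 = 1/14.
Numerically: E[X] ≈ 0.0714286.

E[X] = 56693912375296 · (1/14)^{13} = 1/14 ≈ 0.0714286.


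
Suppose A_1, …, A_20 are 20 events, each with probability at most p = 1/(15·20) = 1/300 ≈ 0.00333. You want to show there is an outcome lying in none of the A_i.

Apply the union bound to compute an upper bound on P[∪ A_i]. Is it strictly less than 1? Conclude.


Union bound: P[∪_{i=1}^{20} A_i] ≤ Σ_i P[A_i] ≤ 20·p = 20·(1/300) = 1/15.
Numerically: 1/15 ≈ 0.06667.
Is 1/15 < 1? YES.
Since P[∪ A_i] ≤ 1/15 < 1, the complement has P[∩ A_i^c] ≥ 1 − 1/15 = 14/15 > 0, so some outcome avoids every A_i.

20·p = 1/15 ≈ 0.06667; existence CERTIFIED by the union bound.


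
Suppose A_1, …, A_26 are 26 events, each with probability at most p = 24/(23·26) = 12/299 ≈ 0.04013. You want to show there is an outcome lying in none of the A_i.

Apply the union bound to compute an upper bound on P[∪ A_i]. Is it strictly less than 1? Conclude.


Union bound: P[∪_{i=1}^{26} A_i] ≤ Σ_i P[A_i] ≤ 26·p = 26·(12/299) = 24/23.
Numerically: 24/23 ≈ 1.04348.
Is 24/23 < 1? NO.
Since the bound 24/23 is ≥ 1, the union bound is uninformative here; it does NOT by itself certify existence.

26·p = 24/23 ≈ 1.04348; existence NOT certified by the union bound.


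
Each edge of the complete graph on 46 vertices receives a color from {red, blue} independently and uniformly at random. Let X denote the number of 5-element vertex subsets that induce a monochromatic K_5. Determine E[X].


Let X = Σ_S X_S over the C(46, 5) = 1370754 subsets S of size 5, where X_S = 1 if the K_5 on S is monochromatic.
For a fixed S, the K_5 on S has C(5, 2) = 10 edges. P[all 10 edges red] = (1/2)^10, and likewise for blue, so P[monochromatic] = 2·(1/2)^10 = 2^{1 − 10} = 1/512.
By linearity of expectation: E[X] = C(46, 5) · 2^{1 − 10} = 1370754 · 1/512 = 685377/256.
Numerically: E[X] ≈ 2677.2539.

E[X] = C(46,5)·2^(1−C(5,2)) = 685377/256 ≈ 2677.2539.


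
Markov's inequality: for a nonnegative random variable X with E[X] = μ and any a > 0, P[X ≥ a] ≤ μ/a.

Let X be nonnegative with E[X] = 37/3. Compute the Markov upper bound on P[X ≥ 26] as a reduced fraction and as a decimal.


μ = E[X] = 37/3, a = 26.
Markov: P[X ≥ 26] ≤ μ/a = (37/3)/26 = 37/78.
Numerically: ≈ 0.4744.
(Since a = 26 > μ = 12.3333, the bound 37/78 is < 1 and informative.)

P[X ≥ 26] ≤ 37/78 ≈ 0.4744.


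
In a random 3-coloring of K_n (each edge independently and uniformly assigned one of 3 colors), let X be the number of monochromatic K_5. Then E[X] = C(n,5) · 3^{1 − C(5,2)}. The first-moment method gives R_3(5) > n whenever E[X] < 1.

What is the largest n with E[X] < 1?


We need C(n, 5) · 3^{1 − 10} < 1, i.e. C(n, 5) < 3^{10 − 1} = 19683.
Check values of n near the boundary:
  n = 14: C(14, 5) = 2002; 2002 < 19683? YES
  n = 15: C(15, 5) = 3003; 3003 < 19683? YES
  n = 16: C(16, 5) = 4368; 4368 < 19683? YES
  n = 17: C(17, 5) = 6188; 6188 < 19683? YES
  n = 18: C(18, 5) = 8568; 8568 < 19683? YES
  n = 19: C(19, 5) = 11628; 11628 < 19683? YES
  n = 20: C(20, 5) = 15504; 15504 < 19683? YES
  n = 21: C(21, 5) = 20349; 20349 < 19683? NO
  n = 22: C(22, 5) = 26334; 26334 < 19683? NO
The largest n with C(n, 5) < 19683 is n = 20 (where E[X] = 5168/6561 ≈ 0.788). Hence R_3(5) > 20, i.e. R_3(5) ≥ 21.

Largest n = 20; hence R_3(5) > 20.


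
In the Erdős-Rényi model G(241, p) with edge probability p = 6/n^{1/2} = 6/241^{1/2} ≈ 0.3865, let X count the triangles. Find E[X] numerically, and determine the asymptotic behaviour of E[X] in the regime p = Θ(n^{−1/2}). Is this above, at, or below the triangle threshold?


Number of potential triangles: C(241, 3) = 2303960.
Each occurs with probability p³ ≈ (0.3865)³ ≈ 5.773354e-02.
By linearity: E[X] = C(241, 3)·p³ ≈ 2303960 · 5.773354e-02 ≈ 133015.7667.
Since α = 1/2 < 1, p = c/n^{1/2} ≫ 1/n is above the triangle threshold p ~ 1/n. Asymptotically E[X] ~ (c³/6)·n^{3(1−α)} = (6³/6)·n^{1.5} → ∞; triangles are abundant w.h.p.

E[X] ≈ 133015.7667; in regime p = Θ(1/n^{1/2}) E[X] diverges (above the triangle threshold p ~ 1/n).


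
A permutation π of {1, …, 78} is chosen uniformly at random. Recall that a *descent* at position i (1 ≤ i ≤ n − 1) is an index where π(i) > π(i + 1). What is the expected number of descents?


Write X = Σ X_I over i = 1, …, 77, with X_I the indicator of one descent.
There are 77 indicators.
For each fixed i, the pair (π(i), π(i+1)) is a uniformly random ordered pair of distinct values from {1, …, 78}; by symmetry P[π(i) > π(i+1)] = 1/2.
By linearity: E[X] = 77 · (1/2) = (78 − 1) · (1/2) = 77/2 ≈ 38.50000.

E[X] = 77/2 = 38.50000.


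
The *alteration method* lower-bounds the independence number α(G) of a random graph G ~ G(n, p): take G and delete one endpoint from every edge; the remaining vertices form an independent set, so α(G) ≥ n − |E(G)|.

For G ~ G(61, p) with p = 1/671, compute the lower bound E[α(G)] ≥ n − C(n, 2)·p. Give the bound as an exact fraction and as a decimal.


E[|E(G)|] = C(61, 2)·p = 1830 · (1/671) = 30/11.
E[α(G)] ≥ n − E[|E(G)|] = 61 − 30/11 = 641/11.
Numerically: ≈ 58.27273.
(This is only a lower bound; the true E[α(G)] may be larger.)

E[α(G)] ≥ 641/11 ≈ 58.27273.


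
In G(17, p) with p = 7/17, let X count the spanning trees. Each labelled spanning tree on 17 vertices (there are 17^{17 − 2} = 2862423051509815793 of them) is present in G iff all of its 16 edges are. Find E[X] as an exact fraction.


K_17 has 17^{17 − 2} = 2862423051509815793 labelled spanning trees.
For each such spanning tree H, let X_H = 1 if all 16 edges of H are present in G. Then P[X_H = 1] = p^{16} = (7/17)^{16} = 33232930569601/48661191875666868481.
By linearity: E[X] = Σ_H E[X_H] = 2862423051509815793 · p^{16} = 2862423051509815793 · 33232930569601/48661191875666868481 = 33232930569601/17.
Numerically: E[X] ≈ 1.95e+12.

E[X] = 2862423051509815793 · (7/17)^{16} = 33232930569601/17 ≈ 1.95e+12.


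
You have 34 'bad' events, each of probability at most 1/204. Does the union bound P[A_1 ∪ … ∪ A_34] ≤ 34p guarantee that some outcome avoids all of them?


Union bound: P[∪_{i=1}^{34} A_i] ≤ Σ_i P[A_i] ≤ 34·p = 34·(1/204) = 1/6.
Numerically: 1/6 ≈ 0.1667.
Is 1/6 < 1? YES.
Since P[∪ A_i] ≤ 1/6 < 1, the complement has P[∩ A_i^c] ≥ 1 − 1/6 = 5/6 > 0, so some outcome avoids every A_i.

34·p = 1/6 ≈ 0.1667; existence CERTIFIED by the union bound.


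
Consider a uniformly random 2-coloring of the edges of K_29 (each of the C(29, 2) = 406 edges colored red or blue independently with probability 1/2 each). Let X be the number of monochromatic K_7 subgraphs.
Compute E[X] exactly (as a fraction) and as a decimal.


Let X = Σ_S X_S over the C(29, 7) = 1560780 subsets S of size 7, where X_S = 1 if the K_7 on S is monochromatic.
For a fixed S, the K_7 on S has C(7, 2) = 21 edges. P[all 21 edges red] = (1/2)^21, and likewise for blue, so P[monochromatic] = 2·(1/2)^21 = 2^{1 − 21} = 1/1048576.
Summing: E[X] = C(29, 7) · 2^{1 − 21} = 1560780 · 1/1048576 = 390195/262144.
Numerically: E[X] ≈ 1.488.

E[X] = C(29,7)·2^(1−C(7,2)) = 390195/262144 ≈ 1.488.


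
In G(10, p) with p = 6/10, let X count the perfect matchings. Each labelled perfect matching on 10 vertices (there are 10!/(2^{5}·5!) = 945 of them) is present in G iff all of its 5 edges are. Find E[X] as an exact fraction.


K_10 has 10!/(2^{5}·5!) = 945 labelled perfect matchings.
For each such perfect matching H, let X_H = 1 if all 5 edges of H are present in G. Then P[X_H = 1] = p^{5} = (3/5)^{5} = 243/3125.
By linearity: E[X] = Σ_H E[X_H] = 945 · p^{5} = 945 · 243/3125 = 45927/625.
Numerically: E[X] ≈ 73.4832.

E[X] = 945 · (3/5)^{5} = 45927/625 ≈ 73.4832.


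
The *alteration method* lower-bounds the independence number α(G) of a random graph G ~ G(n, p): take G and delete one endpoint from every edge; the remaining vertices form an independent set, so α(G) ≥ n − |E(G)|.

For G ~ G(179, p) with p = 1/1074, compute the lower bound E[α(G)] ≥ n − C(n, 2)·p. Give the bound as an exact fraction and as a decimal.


E[|E(G)|] = C(179, 2)·p = 15931 · (1/1074) = 89/6.
E[α(G)] ≥ n − E[|E(G)|] = 179 − 89/6 = 985/6.
Numerically: ≈ 164.1667.
(This is only a lower bound; the true E[α(G)] may be larger.)

E[α(G)] ≥ 985/6 ≈ 164.1667.


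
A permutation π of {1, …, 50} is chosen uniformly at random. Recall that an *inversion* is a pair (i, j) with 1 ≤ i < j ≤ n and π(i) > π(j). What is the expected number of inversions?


Write X = Σ X_I over the C(50, 2) = 1225 pairs i < j, with X_I the indicator of one inversion.
There are 1225 indicators.
For each fixed pair i < j, the values π(i) and π(j) are two distinct elements of {1, …, 50} in uniformly random order; by symmetry P[π(i) > π(j)] = 1/2.
By linearity: E[X] = 1225 · (1/2) = C(50, 2) · (1/2) = 1225/2 = 1225/2 ≈ 612.500000.

E[X] = 1225/2 = 612.500000.


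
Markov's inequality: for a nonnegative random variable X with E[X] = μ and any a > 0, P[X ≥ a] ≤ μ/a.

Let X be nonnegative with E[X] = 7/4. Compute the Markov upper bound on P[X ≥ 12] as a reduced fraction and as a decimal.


μ = E[X] = 7/4, a = 12.
Markov: P[X ≥ 12] ≤ μ/a = (7/4)/12 = 7/48.
Numerically: ≈ 0.146.
(Since a = 12 > μ = 1.750, the bound 7/48 is < 1 and informative.)

P[X ≥ 12] ≤ 7/48 ≈ 0.146.


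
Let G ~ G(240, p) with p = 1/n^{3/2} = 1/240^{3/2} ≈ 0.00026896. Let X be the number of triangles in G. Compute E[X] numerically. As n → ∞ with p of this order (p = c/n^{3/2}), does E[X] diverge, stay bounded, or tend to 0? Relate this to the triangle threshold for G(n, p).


Number of potential triangles: C(240, 3) = 2275280.
Each occurs with probability p³ ≈ (0.00026896)³ ≈ 1.9455814e-11.
By linearity: E[X] = C(240, 3)·p³ ≈ 2275280 · 1.9455814e-11 ≈ 0.00004.
Since α = 3/2 > 1, p = c/n^{3/2} = o(1/n) is below the triangle threshold p ~ 1/n. Asymptotically E[X] ~ (c³/6)·n^{3(1−α)} = (1³/6)·n^{-1.5} → 0, so by Markov's inequality G has no triangles w.h.p.

E[X] ≈ 0.00004; in regime p = Θ(1/n^{3/2}) E[X] tends to 0 (below the triangle threshold p ~ 1/n).
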